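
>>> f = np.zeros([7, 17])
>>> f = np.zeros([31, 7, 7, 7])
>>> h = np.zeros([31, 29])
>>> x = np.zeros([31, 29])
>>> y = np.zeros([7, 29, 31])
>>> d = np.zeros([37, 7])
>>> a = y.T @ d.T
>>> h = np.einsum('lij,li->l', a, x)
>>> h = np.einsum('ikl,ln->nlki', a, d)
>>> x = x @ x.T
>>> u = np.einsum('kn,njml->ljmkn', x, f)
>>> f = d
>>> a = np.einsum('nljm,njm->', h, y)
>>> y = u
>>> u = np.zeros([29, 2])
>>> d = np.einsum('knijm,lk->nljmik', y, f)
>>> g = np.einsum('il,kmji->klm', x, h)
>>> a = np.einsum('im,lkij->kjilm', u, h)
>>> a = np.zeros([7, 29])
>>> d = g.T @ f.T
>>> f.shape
(37, 7)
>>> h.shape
(7, 37, 29, 31)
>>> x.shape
(31, 31)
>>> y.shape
(7, 7, 7, 31, 31)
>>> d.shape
(37, 31, 37)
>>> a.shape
(7, 29)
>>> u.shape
(29, 2)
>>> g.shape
(7, 31, 37)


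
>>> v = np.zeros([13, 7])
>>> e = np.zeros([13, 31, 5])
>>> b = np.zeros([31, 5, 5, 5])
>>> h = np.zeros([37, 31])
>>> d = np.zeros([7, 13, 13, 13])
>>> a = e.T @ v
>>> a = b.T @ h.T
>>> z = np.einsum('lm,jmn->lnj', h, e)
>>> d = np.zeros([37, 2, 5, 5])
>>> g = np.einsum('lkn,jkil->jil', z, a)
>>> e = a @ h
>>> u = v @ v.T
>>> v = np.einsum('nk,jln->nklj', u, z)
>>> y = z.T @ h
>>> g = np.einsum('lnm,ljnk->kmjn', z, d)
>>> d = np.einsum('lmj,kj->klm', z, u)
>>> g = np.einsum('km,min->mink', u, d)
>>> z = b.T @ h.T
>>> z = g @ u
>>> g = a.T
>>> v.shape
(13, 13, 5, 37)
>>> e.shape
(5, 5, 5, 31)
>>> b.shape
(31, 5, 5, 5)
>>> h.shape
(37, 31)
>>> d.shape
(13, 37, 5)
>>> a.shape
(5, 5, 5, 37)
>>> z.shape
(13, 37, 5, 13)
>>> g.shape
(37, 5, 5, 5)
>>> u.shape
(13, 13)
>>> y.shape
(13, 5, 31)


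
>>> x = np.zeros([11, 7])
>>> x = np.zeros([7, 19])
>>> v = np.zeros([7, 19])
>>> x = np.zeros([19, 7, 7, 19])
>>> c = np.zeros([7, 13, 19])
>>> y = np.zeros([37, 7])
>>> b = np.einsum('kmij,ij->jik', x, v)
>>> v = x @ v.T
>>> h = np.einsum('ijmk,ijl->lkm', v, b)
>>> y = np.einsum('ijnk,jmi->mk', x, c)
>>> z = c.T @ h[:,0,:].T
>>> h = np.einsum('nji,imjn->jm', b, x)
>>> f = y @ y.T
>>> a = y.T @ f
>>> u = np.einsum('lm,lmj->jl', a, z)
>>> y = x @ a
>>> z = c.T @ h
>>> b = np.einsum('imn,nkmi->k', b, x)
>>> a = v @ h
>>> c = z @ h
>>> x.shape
(19, 7, 7, 19)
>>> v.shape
(19, 7, 7, 7)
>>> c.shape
(19, 13, 7)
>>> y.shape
(19, 7, 7, 13)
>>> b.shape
(7,)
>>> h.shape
(7, 7)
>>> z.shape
(19, 13, 7)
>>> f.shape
(13, 13)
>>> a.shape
(19, 7, 7, 7)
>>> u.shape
(19, 19)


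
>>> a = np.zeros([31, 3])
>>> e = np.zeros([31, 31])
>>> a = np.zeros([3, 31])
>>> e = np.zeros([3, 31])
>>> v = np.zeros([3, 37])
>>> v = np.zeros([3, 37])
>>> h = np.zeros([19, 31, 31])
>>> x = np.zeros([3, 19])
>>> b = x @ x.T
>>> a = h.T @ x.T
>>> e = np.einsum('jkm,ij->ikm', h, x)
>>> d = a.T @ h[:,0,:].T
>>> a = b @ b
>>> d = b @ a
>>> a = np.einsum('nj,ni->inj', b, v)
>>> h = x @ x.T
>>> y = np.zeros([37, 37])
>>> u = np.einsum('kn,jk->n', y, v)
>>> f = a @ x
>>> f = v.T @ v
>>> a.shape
(37, 3, 3)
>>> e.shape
(3, 31, 31)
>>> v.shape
(3, 37)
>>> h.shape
(3, 3)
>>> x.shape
(3, 19)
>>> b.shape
(3, 3)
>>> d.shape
(3, 3)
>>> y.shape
(37, 37)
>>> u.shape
(37,)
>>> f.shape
(37, 37)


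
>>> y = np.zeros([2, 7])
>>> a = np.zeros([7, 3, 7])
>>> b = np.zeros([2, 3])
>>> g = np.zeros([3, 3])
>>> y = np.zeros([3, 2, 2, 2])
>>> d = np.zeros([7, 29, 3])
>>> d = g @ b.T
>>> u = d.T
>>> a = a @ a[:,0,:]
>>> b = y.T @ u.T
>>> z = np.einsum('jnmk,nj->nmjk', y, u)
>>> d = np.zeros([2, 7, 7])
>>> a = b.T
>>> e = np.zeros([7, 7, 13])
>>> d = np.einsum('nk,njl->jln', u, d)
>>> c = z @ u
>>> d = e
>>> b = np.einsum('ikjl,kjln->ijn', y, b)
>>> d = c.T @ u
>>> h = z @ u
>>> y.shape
(3, 2, 2, 2)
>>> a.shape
(2, 2, 2, 2)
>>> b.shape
(3, 2, 2)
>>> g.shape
(3, 3)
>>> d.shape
(3, 3, 2, 3)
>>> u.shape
(2, 3)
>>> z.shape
(2, 2, 3, 2)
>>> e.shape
(7, 7, 13)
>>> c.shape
(2, 2, 3, 3)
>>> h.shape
(2, 2, 3, 3)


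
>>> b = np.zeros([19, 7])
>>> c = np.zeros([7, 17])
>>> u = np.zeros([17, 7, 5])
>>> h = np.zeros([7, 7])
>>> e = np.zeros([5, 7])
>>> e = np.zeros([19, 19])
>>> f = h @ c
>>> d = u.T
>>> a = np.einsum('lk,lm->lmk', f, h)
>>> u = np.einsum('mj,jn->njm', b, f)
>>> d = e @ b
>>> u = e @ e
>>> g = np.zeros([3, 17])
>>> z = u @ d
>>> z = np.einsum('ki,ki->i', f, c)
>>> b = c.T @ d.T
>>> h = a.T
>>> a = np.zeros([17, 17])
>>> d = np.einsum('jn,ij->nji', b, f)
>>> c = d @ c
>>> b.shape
(17, 19)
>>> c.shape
(19, 17, 17)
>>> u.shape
(19, 19)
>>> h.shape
(17, 7, 7)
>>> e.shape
(19, 19)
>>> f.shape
(7, 17)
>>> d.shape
(19, 17, 7)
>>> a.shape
(17, 17)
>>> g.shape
(3, 17)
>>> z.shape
(17,)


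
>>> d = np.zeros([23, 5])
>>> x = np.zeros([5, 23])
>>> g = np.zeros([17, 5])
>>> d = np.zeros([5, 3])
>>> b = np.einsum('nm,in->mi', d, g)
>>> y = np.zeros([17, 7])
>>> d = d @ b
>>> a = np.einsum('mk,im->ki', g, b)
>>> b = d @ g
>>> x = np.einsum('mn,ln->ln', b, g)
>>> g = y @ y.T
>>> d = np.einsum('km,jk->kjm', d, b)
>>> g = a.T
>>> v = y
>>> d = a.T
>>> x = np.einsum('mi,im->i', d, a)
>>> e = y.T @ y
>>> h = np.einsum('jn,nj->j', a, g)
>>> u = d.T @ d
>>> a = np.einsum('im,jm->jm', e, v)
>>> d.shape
(3, 5)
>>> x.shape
(5,)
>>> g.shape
(3, 5)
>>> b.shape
(5, 5)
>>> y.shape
(17, 7)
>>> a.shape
(17, 7)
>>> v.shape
(17, 7)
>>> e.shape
(7, 7)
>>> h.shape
(5,)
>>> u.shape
(5, 5)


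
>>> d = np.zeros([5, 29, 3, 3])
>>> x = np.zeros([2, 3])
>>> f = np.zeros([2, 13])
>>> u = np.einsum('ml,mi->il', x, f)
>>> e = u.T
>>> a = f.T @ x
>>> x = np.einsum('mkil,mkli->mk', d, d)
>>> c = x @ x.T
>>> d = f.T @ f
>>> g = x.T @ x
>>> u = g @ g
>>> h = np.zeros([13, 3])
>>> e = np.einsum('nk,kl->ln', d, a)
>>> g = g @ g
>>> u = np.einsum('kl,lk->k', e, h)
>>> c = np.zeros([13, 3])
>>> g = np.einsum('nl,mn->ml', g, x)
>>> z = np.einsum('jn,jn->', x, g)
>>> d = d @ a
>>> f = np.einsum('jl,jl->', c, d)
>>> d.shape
(13, 3)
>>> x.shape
(5, 29)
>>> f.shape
()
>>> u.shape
(3,)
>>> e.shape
(3, 13)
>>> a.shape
(13, 3)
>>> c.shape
(13, 3)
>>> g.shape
(5, 29)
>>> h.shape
(13, 3)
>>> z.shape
()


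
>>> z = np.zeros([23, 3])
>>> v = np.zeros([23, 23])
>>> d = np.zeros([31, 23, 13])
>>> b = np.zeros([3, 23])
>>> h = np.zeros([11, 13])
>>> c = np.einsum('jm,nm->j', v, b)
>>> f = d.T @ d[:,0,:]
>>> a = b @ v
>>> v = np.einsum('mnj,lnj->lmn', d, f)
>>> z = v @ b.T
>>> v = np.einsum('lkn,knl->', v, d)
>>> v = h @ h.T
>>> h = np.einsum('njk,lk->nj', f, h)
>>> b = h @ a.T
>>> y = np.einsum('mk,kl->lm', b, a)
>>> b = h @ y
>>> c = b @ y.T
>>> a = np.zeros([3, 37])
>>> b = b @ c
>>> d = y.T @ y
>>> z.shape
(13, 31, 3)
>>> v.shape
(11, 11)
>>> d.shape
(13, 13)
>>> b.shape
(13, 23)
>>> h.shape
(13, 23)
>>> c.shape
(13, 23)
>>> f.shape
(13, 23, 13)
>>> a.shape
(3, 37)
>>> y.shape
(23, 13)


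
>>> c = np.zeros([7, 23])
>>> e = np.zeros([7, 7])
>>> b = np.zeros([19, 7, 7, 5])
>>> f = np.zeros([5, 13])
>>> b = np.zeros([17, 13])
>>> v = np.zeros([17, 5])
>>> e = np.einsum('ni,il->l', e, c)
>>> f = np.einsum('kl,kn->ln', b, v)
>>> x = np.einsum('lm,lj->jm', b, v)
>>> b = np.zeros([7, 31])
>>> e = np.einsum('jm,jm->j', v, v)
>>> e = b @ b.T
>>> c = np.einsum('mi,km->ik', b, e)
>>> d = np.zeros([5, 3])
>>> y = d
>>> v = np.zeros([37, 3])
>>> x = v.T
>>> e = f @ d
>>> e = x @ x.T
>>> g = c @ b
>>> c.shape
(31, 7)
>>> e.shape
(3, 3)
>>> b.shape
(7, 31)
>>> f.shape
(13, 5)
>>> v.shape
(37, 3)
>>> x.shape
(3, 37)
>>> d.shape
(5, 3)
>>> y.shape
(5, 3)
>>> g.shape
(31, 31)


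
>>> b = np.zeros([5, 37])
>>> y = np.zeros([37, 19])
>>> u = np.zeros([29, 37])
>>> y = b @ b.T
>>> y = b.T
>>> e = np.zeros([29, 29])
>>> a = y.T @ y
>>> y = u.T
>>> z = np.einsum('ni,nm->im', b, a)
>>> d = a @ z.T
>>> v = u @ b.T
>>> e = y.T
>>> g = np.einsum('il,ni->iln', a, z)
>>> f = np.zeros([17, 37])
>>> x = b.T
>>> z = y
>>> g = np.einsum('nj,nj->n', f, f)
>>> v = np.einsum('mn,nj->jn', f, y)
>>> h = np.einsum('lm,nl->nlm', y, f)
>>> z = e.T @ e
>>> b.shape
(5, 37)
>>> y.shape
(37, 29)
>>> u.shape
(29, 37)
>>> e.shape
(29, 37)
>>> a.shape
(5, 5)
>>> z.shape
(37, 37)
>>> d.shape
(5, 37)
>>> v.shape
(29, 37)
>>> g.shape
(17,)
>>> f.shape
(17, 37)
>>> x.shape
(37, 5)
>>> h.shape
(17, 37, 29)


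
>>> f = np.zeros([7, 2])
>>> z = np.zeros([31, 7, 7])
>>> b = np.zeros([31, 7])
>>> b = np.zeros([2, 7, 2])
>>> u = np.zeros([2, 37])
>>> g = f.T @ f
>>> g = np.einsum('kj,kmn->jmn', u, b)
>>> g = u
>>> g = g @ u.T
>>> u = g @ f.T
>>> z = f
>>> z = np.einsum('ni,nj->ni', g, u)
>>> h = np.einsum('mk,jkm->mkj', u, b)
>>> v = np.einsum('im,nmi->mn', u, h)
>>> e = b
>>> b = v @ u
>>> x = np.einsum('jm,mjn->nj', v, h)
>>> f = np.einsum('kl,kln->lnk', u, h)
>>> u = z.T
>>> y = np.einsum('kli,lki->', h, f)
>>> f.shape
(7, 2, 2)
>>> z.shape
(2, 2)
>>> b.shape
(7, 7)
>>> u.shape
(2, 2)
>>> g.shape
(2, 2)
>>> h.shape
(2, 7, 2)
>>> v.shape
(7, 2)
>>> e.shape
(2, 7, 2)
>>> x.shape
(2, 7)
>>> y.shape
()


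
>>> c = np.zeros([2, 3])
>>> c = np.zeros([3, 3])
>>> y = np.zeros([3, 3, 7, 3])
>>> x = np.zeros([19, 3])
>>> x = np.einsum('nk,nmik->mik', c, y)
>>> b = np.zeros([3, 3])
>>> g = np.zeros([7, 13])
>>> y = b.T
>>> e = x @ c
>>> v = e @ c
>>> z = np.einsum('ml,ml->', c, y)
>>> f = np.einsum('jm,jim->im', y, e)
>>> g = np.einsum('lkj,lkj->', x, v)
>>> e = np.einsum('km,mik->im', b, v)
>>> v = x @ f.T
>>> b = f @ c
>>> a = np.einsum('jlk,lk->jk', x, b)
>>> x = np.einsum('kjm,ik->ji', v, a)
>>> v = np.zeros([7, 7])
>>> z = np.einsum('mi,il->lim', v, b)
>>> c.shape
(3, 3)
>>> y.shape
(3, 3)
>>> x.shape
(7, 3)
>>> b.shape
(7, 3)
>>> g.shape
()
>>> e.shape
(7, 3)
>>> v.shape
(7, 7)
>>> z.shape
(3, 7, 7)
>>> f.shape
(7, 3)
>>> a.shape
(3, 3)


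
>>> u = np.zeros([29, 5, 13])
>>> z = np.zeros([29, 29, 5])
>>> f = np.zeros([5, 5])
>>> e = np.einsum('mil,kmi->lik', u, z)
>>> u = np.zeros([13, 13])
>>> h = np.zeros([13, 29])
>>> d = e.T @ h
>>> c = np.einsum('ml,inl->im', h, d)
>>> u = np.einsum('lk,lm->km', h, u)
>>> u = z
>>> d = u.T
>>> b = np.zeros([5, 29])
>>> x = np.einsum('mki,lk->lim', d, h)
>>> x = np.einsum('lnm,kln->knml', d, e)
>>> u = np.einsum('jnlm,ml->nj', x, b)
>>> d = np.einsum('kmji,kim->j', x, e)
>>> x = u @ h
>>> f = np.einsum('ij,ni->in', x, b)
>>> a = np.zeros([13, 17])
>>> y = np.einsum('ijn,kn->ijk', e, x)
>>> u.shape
(29, 13)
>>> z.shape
(29, 29, 5)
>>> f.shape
(29, 5)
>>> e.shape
(13, 5, 29)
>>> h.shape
(13, 29)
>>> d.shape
(29,)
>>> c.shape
(29, 13)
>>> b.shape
(5, 29)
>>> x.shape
(29, 29)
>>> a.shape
(13, 17)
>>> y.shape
(13, 5, 29)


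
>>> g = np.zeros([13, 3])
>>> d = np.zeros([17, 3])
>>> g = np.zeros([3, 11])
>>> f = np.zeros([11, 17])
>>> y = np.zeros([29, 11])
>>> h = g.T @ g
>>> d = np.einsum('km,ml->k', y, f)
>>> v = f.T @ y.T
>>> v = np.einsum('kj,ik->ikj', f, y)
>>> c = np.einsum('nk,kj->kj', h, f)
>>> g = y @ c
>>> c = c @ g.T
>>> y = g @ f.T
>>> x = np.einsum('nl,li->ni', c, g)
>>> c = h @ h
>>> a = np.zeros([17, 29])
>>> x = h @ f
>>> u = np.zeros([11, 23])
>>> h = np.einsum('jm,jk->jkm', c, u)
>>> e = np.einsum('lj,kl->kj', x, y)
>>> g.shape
(29, 17)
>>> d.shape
(29,)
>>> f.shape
(11, 17)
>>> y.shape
(29, 11)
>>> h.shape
(11, 23, 11)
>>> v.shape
(29, 11, 17)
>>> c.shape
(11, 11)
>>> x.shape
(11, 17)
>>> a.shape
(17, 29)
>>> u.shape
(11, 23)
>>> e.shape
(29, 17)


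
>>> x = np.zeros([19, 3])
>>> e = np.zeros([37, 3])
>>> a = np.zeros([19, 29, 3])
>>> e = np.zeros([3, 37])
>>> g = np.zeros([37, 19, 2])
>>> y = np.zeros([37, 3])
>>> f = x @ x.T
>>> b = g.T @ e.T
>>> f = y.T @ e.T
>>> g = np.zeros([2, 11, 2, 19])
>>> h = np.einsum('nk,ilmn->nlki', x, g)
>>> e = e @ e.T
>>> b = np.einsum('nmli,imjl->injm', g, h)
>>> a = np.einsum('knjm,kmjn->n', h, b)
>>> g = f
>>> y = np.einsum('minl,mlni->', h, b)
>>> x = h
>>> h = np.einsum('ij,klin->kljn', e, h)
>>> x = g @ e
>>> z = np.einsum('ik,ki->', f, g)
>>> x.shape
(3, 3)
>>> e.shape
(3, 3)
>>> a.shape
(11,)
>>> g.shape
(3, 3)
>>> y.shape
()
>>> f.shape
(3, 3)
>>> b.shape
(19, 2, 3, 11)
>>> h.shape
(19, 11, 3, 2)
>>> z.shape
()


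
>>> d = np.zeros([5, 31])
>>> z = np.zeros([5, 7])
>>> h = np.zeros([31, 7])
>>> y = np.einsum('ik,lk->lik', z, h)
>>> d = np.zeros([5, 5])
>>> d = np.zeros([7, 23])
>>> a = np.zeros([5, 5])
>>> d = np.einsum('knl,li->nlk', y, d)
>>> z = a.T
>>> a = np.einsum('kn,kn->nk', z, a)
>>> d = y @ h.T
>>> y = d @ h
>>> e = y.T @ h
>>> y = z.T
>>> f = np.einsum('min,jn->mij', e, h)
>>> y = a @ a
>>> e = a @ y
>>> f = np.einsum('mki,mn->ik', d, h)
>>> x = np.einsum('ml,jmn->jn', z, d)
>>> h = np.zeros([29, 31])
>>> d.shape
(31, 5, 31)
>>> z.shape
(5, 5)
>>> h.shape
(29, 31)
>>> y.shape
(5, 5)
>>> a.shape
(5, 5)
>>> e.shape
(5, 5)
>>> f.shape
(31, 5)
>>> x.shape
(31, 31)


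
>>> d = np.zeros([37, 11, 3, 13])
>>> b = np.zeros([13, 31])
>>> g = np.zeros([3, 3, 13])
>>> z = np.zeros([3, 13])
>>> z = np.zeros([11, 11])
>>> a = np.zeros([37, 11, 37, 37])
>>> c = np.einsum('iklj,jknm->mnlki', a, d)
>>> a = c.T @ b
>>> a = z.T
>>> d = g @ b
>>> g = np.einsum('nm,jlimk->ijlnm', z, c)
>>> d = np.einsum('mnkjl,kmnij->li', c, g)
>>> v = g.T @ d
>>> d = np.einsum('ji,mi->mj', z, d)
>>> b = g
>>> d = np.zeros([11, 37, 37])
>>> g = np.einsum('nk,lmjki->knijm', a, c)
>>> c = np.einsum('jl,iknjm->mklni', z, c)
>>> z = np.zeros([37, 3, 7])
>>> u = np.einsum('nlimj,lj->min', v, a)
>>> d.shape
(11, 37, 37)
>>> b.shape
(37, 13, 3, 11, 11)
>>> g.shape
(11, 11, 37, 37, 3)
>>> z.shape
(37, 3, 7)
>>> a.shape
(11, 11)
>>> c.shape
(37, 3, 11, 37, 13)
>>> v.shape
(11, 11, 3, 13, 11)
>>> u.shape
(13, 3, 11)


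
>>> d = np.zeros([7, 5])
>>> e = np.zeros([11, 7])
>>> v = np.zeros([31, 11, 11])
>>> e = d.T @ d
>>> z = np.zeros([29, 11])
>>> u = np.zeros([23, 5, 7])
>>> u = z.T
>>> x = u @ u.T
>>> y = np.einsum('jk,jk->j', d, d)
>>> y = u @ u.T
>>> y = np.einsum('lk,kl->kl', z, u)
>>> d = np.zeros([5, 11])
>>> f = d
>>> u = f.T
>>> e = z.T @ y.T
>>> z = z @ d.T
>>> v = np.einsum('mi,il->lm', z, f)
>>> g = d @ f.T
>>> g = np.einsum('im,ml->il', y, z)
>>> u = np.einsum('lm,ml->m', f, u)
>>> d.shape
(5, 11)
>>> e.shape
(11, 11)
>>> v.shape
(11, 29)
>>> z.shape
(29, 5)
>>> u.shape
(11,)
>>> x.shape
(11, 11)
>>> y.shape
(11, 29)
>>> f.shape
(5, 11)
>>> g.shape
(11, 5)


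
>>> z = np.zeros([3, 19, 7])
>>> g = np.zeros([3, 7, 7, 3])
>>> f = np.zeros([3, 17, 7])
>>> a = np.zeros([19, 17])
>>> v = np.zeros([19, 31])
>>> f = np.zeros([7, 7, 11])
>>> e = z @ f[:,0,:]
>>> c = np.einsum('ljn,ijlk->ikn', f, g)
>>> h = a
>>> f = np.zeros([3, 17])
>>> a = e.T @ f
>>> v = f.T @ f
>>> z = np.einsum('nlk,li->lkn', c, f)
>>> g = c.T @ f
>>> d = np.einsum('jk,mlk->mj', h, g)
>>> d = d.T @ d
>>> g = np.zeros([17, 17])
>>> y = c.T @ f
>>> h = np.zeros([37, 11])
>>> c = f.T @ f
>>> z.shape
(3, 11, 3)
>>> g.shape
(17, 17)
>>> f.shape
(3, 17)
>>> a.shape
(11, 19, 17)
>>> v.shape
(17, 17)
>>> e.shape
(3, 19, 11)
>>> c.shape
(17, 17)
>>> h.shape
(37, 11)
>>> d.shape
(19, 19)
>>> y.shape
(11, 3, 17)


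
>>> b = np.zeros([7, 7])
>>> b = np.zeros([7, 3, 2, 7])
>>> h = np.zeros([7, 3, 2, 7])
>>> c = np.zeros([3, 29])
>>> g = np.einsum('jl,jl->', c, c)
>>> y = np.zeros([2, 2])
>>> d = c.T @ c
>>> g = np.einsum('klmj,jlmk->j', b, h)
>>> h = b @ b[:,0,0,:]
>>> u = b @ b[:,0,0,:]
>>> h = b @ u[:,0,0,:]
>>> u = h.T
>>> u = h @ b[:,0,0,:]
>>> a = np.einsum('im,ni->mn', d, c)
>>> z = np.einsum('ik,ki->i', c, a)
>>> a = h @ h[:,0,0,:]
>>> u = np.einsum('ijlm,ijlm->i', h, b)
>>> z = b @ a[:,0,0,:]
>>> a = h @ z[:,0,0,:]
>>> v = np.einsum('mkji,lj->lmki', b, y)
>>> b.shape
(7, 3, 2, 7)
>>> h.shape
(7, 3, 2, 7)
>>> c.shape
(3, 29)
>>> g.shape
(7,)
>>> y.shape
(2, 2)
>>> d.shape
(29, 29)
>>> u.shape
(7,)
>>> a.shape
(7, 3, 2, 7)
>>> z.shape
(7, 3, 2, 7)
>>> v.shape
(2, 7, 3, 7)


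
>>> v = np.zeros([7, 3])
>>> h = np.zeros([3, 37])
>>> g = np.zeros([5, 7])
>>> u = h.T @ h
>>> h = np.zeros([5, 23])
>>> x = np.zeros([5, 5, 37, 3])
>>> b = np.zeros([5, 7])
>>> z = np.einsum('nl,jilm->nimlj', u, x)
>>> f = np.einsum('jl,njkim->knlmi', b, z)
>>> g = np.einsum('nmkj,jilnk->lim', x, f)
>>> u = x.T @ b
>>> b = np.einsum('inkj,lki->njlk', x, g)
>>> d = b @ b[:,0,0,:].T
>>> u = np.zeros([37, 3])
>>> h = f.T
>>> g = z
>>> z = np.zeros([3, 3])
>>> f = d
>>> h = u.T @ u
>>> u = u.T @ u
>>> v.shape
(7, 3)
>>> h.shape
(3, 3)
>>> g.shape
(37, 5, 3, 37, 5)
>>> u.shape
(3, 3)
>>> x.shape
(5, 5, 37, 3)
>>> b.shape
(5, 3, 7, 37)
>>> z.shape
(3, 3)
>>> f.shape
(5, 3, 7, 5)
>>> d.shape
(5, 3, 7, 5)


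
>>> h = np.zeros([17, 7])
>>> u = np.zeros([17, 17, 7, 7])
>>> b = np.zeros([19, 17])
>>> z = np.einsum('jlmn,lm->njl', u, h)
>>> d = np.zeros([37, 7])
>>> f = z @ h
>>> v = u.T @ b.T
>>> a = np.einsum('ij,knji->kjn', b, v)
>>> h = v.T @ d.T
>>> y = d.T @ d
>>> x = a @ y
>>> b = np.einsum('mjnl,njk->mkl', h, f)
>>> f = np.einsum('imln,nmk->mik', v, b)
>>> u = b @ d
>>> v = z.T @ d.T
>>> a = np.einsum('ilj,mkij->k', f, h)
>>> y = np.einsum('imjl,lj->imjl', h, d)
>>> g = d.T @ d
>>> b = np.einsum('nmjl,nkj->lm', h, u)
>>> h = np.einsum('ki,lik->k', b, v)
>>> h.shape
(37,)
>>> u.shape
(19, 7, 7)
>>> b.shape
(37, 17)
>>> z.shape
(7, 17, 17)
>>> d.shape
(37, 7)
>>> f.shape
(7, 7, 37)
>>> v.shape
(17, 17, 37)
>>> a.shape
(17,)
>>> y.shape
(19, 17, 7, 37)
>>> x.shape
(7, 17, 7)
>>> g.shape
(7, 7)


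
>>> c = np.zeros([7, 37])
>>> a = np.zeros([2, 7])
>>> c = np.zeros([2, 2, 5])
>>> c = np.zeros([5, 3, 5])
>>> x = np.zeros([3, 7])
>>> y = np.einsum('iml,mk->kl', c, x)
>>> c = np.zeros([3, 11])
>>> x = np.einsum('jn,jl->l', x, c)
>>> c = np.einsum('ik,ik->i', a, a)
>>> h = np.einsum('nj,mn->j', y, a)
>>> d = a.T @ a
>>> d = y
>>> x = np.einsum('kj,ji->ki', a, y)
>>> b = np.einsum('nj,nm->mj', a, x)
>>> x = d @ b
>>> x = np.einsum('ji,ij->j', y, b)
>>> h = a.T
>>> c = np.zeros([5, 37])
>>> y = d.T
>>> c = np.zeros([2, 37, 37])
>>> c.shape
(2, 37, 37)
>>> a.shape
(2, 7)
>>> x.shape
(7,)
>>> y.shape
(5, 7)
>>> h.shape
(7, 2)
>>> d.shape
(7, 5)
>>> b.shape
(5, 7)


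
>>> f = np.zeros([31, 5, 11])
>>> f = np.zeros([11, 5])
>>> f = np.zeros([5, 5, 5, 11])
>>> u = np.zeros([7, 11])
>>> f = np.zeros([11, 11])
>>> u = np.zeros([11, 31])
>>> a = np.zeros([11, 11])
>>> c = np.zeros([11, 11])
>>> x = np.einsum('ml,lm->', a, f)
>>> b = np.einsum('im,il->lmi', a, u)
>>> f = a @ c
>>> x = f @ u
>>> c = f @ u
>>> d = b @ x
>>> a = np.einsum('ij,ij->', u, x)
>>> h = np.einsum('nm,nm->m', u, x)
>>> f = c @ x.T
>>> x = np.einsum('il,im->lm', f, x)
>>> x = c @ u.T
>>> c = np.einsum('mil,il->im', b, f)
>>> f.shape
(11, 11)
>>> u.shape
(11, 31)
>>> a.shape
()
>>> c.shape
(11, 31)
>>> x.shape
(11, 11)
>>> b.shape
(31, 11, 11)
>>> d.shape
(31, 11, 31)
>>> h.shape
(31,)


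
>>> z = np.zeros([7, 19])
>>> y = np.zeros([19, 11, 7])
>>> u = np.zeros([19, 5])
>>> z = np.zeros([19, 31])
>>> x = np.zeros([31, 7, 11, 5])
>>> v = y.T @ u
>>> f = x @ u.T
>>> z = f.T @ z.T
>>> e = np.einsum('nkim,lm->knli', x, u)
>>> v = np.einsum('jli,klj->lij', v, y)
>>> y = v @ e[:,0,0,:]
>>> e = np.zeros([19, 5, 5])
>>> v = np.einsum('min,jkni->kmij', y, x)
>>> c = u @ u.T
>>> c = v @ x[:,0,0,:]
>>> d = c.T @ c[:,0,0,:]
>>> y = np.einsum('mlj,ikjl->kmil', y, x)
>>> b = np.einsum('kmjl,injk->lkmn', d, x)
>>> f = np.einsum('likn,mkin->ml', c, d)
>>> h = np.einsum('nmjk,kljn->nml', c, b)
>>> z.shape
(19, 11, 7, 19)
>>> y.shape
(7, 11, 31, 5)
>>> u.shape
(19, 5)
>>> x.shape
(31, 7, 11, 5)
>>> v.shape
(7, 11, 5, 31)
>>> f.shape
(5, 7)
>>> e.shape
(19, 5, 5)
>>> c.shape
(7, 11, 5, 5)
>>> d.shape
(5, 5, 11, 5)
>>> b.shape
(5, 5, 5, 7)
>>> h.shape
(7, 11, 5)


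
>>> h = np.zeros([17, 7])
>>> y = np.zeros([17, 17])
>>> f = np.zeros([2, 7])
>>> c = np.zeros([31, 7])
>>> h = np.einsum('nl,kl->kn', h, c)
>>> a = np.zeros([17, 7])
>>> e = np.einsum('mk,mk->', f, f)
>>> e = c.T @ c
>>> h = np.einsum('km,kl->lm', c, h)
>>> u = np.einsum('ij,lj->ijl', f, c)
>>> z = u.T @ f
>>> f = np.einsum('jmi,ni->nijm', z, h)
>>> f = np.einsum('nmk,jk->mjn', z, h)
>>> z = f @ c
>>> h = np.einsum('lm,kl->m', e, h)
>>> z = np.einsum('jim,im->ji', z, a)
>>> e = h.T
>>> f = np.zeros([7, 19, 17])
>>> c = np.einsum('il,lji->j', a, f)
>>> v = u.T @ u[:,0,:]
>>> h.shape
(7,)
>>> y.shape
(17, 17)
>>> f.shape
(7, 19, 17)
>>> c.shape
(19,)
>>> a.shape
(17, 7)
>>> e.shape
(7,)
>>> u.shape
(2, 7, 31)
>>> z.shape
(7, 17)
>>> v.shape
(31, 7, 31)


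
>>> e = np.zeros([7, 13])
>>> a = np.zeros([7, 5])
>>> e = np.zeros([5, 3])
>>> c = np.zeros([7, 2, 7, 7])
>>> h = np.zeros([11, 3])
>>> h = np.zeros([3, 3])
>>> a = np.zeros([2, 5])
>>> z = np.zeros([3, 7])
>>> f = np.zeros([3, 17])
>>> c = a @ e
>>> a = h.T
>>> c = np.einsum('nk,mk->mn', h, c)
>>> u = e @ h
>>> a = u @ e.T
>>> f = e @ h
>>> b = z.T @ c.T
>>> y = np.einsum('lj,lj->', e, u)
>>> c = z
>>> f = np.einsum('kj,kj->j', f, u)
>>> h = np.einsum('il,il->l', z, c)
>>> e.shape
(5, 3)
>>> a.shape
(5, 5)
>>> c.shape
(3, 7)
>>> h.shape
(7,)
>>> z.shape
(3, 7)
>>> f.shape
(3,)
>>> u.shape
(5, 3)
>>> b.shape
(7, 2)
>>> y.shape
()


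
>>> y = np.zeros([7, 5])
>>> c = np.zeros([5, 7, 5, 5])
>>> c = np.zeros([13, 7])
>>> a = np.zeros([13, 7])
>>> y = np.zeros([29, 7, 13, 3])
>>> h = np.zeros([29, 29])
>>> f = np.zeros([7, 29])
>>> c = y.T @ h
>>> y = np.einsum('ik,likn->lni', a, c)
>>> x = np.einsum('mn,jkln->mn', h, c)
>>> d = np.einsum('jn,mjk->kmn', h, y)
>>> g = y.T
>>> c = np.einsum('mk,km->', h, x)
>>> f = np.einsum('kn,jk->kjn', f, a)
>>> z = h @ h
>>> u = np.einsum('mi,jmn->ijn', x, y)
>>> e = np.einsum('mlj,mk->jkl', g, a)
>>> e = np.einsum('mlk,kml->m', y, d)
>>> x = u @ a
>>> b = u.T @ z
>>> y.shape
(3, 29, 13)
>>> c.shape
()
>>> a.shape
(13, 7)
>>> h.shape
(29, 29)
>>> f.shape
(7, 13, 29)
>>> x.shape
(29, 3, 7)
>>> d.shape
(13, 3, 29)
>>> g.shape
(13, 29, 3)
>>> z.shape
(29, 29)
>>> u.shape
(29, 3, 13)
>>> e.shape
(3,)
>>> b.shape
(13, 3, 29)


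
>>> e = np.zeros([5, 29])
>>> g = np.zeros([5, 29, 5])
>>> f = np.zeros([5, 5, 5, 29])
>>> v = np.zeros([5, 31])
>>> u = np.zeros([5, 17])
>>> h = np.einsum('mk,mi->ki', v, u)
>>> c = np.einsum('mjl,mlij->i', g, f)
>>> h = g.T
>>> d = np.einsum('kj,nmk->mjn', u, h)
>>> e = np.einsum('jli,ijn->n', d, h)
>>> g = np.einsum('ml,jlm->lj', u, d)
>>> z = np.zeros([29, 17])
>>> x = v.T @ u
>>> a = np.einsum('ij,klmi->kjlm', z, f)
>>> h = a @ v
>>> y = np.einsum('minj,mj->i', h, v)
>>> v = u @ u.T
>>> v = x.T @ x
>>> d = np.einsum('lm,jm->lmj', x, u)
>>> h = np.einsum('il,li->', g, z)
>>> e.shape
(5,)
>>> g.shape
(17, 29)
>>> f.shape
(5, 5, 5, 29)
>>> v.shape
(17, 17)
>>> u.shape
(5, 17)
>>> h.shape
()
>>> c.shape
(5,)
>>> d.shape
(31, 17, 5)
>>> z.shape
(29, 17)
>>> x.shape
(31, 17)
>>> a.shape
(5, 17, 5, 5)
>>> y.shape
(17,)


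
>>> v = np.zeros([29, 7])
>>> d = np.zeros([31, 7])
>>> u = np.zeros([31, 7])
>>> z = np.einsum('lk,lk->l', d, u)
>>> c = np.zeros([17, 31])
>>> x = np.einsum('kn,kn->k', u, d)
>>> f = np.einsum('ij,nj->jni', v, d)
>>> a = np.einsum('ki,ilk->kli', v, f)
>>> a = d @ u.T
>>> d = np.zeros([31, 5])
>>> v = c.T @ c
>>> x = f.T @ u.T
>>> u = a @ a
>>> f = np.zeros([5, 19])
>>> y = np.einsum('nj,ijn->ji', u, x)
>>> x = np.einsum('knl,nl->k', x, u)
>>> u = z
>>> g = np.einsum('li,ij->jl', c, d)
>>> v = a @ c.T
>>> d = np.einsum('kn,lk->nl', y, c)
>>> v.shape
(31, 17)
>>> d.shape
(29, 17)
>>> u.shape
(31,)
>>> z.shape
(31,)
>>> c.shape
(17, 31)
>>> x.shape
(29,)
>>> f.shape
(5, 19)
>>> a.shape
(31, 31)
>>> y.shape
(31, 29)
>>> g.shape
(5, 17)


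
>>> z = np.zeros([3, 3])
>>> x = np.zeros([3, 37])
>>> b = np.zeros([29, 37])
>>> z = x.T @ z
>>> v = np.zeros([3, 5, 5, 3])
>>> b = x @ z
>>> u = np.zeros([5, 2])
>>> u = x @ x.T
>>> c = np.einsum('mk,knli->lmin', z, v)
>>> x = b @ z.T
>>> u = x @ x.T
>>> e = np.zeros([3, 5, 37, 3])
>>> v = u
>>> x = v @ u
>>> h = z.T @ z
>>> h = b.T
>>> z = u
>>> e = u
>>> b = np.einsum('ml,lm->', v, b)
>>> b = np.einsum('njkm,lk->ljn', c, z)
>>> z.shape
(3, 3)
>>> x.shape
(3, 3)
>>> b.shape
(3, 37, 5)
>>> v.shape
(3, 3)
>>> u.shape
(3, 3)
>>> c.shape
(5, 37, 3, 5)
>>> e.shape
(3, 3)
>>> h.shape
(3, 3)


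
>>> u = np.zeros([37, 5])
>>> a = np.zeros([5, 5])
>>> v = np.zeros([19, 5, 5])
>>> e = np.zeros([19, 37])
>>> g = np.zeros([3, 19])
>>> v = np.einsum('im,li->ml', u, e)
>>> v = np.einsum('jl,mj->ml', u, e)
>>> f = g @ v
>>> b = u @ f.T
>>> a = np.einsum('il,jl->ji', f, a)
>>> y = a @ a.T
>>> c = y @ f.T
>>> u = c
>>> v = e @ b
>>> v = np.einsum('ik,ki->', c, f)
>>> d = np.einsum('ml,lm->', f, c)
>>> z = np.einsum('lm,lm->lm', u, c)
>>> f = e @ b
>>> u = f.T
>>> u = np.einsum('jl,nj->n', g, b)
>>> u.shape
(37,)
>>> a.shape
(5, 3)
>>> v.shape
()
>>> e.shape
(19, 37)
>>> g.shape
(3, 19)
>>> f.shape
(19, 3)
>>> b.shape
(37, 3)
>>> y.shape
(5, 5)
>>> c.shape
(5, 3)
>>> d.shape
()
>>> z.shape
(5, 3)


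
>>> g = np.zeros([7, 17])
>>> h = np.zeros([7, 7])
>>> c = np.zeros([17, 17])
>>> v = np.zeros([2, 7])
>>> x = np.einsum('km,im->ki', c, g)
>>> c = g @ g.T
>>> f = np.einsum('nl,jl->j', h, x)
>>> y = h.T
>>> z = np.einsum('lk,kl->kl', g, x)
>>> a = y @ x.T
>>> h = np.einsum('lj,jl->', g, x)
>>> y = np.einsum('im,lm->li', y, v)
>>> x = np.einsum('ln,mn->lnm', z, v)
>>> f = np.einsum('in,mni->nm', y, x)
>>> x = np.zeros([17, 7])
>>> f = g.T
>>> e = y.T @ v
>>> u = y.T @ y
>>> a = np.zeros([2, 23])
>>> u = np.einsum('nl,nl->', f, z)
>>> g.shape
(7, 17)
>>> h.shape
()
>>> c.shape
(7, 7)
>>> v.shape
(2, 7)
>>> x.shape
(17, 7)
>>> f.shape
(17, 7)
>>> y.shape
(2, 7)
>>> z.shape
(17, 7)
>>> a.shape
(2, 23)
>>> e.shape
(7, 7)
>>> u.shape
()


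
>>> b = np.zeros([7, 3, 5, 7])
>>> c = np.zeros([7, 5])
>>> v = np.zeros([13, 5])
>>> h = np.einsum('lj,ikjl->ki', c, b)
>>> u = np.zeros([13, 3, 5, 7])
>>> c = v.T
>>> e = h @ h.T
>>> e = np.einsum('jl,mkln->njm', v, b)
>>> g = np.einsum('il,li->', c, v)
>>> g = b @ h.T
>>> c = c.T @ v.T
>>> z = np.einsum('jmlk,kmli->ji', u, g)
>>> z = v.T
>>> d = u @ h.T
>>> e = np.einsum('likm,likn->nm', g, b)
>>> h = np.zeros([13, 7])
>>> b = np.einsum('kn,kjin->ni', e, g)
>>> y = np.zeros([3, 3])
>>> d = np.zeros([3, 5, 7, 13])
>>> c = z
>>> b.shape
(3, 5)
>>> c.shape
(5, 13)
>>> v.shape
(13, 5)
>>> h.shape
(13, 7)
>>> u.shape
(13, 3, 5, 7)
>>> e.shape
(7, 3)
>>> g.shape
(7, 3, 5, 3)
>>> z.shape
(5, 13)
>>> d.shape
(3, 5, 7, 13)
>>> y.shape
(3, 3)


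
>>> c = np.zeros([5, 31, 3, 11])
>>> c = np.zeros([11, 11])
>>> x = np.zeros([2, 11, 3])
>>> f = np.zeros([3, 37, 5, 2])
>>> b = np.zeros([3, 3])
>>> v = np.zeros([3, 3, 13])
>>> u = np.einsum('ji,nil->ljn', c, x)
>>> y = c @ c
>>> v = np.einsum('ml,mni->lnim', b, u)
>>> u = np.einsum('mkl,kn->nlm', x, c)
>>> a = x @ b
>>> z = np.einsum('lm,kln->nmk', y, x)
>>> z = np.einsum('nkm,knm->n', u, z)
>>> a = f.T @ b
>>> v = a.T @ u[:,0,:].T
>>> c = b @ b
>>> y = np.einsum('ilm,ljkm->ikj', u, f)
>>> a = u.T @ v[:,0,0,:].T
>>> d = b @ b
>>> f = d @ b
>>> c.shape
(3, 3)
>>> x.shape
(2, 11, 3)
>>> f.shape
(3, 3)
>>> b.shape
(3, 3)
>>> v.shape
(3, 37, 5, 11)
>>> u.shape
(11, 3, 2)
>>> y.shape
(11, 5, 37)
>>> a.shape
(2, 3, 3)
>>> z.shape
(11,)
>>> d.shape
(3, 3)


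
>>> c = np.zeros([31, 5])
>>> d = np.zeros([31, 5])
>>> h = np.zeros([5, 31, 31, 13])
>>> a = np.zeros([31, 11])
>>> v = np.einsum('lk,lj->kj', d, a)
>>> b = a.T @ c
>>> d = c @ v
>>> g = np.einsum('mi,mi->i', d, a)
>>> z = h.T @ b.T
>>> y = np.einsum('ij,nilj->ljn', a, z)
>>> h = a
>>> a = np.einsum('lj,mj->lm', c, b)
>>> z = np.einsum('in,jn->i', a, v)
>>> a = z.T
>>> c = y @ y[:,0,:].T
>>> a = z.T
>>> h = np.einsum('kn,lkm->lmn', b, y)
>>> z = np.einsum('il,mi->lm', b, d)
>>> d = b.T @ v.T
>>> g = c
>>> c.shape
(31, 11, 31)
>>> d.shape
(5, 5)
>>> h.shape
(31, 13, 5)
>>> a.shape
(31,)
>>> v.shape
(5, 11)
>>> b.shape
(11, 5)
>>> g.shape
(31, 11, 31)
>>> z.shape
(5, 31)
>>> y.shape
(31, 11, 13)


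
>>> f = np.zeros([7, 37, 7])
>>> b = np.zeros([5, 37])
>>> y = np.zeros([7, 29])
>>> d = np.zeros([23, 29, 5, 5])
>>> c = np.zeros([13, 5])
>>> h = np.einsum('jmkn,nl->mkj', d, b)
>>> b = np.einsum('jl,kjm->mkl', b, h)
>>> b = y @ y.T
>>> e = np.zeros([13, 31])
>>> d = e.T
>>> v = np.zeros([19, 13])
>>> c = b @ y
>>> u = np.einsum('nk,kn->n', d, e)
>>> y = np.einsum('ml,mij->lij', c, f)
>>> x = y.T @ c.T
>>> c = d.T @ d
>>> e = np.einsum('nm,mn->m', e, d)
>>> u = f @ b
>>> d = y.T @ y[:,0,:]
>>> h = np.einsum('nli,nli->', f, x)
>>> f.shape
(7, 37, 7)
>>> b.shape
(7, 7)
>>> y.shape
(29, 37, 7)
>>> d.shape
(7, 37, 7)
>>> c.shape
(13, 13)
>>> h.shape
()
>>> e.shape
(31,)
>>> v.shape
(19, 13)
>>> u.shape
(7, 37, 7)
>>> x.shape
(7, 37, 7)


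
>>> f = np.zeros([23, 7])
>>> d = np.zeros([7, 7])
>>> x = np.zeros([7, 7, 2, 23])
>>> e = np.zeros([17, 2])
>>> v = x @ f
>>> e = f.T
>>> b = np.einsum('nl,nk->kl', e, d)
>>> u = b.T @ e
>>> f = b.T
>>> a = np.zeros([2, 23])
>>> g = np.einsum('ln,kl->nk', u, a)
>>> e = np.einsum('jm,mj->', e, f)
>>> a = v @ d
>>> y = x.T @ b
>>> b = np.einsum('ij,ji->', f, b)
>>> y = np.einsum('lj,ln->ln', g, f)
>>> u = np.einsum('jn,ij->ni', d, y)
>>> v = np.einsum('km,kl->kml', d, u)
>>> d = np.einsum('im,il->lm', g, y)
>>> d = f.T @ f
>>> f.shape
(23, 7)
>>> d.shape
(7, 7)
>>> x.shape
(7, 7, 2, 23)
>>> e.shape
()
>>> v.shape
(7, 7, 23)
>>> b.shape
()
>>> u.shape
(7, 23)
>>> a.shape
(7, 7, 2, 7)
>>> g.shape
(23, 2)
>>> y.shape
(23, 7)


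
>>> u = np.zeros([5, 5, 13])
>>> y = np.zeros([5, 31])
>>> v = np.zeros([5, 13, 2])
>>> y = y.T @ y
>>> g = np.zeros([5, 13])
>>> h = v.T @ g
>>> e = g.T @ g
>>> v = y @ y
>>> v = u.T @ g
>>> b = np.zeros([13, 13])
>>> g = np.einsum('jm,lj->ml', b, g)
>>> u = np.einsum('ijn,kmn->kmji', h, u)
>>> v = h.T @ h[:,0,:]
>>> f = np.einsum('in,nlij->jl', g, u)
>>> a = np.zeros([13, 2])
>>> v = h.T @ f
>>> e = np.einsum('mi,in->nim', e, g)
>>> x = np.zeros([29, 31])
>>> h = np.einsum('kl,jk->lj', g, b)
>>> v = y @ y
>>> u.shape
(5, 5, 13, 2)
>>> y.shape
(31, 31)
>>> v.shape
(31, 31)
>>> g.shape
(13, 5)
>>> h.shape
(5, 13)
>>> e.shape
(5, 13, 13)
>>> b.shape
(13, 13)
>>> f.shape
(2, 5)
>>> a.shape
(13, 2)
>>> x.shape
(29, 31)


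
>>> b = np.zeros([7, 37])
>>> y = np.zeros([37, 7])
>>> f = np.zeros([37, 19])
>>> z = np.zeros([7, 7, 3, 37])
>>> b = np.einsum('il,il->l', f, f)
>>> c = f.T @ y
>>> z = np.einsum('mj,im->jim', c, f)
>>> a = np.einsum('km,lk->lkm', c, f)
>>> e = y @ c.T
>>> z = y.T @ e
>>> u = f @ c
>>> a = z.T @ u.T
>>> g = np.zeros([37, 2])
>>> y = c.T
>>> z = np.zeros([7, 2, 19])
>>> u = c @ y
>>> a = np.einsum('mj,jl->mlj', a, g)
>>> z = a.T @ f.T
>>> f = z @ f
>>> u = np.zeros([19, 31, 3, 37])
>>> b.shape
(19,)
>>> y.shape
(7, 19)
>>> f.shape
(37, 2, 19)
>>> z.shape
(37, 2, 37)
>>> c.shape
(19, 7)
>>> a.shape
(19, 2, 37)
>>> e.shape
(37, 19)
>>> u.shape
(19, 31, 3, 37)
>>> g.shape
(37, 2)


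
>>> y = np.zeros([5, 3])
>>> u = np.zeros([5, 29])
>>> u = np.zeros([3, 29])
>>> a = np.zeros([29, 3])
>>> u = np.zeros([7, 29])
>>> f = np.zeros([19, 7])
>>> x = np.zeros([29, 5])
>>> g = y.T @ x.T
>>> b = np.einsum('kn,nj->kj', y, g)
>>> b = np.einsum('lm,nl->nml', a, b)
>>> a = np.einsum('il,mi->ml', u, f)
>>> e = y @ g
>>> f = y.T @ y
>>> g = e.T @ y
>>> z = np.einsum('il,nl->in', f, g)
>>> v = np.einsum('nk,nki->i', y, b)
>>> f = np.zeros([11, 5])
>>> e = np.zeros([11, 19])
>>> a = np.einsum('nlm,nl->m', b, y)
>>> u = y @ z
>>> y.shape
(5, 3)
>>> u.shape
(5, 29)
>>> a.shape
(29,)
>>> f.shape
(11, 5)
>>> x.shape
(29, 5)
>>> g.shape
(29, 3)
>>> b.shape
(5, 3, 29)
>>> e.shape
(11, 19)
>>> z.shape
(3, 29)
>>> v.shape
(29,)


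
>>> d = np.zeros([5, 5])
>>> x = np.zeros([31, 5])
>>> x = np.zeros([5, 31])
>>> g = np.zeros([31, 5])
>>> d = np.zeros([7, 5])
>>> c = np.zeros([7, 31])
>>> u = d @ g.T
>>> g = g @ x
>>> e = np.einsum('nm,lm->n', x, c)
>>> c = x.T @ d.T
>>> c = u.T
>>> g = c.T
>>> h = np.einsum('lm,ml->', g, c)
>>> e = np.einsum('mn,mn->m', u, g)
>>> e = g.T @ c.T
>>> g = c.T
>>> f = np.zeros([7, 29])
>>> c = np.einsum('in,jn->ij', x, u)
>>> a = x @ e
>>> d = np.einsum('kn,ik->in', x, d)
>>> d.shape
(7, 31)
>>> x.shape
(5, 31)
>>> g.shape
(7, 31)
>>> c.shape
(5, 7)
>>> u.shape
(7, 31)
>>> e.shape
(31, 31)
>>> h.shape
()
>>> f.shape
(7, 29)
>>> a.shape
(5, 31)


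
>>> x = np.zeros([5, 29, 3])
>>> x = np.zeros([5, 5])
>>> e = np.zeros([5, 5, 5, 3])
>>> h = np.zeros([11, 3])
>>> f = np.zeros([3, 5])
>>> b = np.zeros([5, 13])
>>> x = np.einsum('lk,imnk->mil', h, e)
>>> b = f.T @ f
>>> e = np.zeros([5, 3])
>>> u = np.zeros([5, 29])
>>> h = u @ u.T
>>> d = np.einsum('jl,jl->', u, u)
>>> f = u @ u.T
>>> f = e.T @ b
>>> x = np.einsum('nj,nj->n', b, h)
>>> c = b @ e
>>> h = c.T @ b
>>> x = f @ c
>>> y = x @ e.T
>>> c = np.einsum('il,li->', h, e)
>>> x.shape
(3, 3)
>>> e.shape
(5, 3)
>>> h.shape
(3, 5)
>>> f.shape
(3, 5)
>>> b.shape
(5, 5)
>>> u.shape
(5, 29)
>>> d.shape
()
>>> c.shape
()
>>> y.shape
(3, 5)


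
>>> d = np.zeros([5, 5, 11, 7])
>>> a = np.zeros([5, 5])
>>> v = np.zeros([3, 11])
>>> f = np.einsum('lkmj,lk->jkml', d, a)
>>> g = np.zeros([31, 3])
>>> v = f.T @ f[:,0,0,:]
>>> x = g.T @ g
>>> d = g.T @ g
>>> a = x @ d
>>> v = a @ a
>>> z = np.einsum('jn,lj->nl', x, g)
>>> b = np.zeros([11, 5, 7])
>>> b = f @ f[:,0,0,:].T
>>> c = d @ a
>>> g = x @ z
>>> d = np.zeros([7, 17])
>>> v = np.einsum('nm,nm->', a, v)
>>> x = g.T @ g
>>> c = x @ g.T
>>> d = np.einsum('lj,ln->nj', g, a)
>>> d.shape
(3, 31)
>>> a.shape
(3, 3)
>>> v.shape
()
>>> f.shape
(7, 5, 11, 5)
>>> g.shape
(3, 31)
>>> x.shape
(31, 31)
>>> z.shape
(3, 31)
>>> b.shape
(7, 5, 11, 7)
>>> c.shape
(31, 3)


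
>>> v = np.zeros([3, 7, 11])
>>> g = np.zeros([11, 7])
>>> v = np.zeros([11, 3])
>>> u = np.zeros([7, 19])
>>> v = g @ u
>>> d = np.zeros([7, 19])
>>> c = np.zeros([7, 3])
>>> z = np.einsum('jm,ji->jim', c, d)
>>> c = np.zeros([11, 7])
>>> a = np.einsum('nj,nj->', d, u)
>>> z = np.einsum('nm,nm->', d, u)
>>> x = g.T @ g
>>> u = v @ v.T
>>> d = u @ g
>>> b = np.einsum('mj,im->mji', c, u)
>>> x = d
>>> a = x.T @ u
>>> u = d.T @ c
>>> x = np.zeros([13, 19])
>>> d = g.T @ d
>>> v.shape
(11, 19)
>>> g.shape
(11, 7)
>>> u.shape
(7, 7)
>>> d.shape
(7, 7)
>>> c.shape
(11, 7)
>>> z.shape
()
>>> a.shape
(7, 11)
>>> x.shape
(13, 19)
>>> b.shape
(11, 7, 11)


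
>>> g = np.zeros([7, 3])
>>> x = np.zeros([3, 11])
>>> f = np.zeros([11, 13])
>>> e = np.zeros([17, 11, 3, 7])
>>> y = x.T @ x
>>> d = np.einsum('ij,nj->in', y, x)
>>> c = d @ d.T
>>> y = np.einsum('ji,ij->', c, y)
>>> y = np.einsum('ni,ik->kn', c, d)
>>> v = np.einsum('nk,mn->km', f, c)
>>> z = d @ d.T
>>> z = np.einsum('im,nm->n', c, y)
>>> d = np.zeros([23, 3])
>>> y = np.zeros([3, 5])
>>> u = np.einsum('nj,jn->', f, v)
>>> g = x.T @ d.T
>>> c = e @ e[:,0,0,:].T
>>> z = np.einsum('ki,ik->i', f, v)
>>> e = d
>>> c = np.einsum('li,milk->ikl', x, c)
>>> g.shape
(11, 23)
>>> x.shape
(3, 11)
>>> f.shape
(11, 13)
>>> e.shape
(23, 3)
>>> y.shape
(3, 5)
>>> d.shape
(23, 3)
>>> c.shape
(11, 17, 3)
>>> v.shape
(13, 11)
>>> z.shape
(13,)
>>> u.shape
()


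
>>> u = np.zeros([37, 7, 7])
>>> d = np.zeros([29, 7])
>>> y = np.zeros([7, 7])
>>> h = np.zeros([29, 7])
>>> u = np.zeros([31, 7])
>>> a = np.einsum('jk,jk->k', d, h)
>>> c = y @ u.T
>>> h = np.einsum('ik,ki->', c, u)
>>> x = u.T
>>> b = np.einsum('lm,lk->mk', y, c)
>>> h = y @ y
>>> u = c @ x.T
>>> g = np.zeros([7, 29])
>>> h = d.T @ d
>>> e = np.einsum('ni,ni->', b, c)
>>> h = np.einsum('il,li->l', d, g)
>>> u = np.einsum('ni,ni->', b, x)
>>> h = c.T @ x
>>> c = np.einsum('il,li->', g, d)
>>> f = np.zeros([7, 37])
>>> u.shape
()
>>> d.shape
(29, 7)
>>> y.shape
(7, 7)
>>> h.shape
(31, 31)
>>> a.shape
(7,)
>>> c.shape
()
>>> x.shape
(7, 31)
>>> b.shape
(7, 31)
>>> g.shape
(7, 29)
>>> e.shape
()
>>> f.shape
(7, 37)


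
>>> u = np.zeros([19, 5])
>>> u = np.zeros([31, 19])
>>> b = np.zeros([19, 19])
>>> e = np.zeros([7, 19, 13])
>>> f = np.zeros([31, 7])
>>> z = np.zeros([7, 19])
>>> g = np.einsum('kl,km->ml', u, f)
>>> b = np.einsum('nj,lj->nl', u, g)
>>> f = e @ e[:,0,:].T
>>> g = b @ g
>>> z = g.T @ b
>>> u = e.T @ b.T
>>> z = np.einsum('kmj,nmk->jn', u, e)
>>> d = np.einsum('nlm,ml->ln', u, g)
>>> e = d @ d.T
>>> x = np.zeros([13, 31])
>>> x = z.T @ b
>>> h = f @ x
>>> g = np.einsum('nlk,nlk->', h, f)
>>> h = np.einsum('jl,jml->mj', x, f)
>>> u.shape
(13, 19, 31)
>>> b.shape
(31, 7)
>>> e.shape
(19, 19)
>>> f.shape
(7, 19, 7)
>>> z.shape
(31, 7)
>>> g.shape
()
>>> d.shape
(19, 13)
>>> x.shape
(7, 7)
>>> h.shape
(19, 7)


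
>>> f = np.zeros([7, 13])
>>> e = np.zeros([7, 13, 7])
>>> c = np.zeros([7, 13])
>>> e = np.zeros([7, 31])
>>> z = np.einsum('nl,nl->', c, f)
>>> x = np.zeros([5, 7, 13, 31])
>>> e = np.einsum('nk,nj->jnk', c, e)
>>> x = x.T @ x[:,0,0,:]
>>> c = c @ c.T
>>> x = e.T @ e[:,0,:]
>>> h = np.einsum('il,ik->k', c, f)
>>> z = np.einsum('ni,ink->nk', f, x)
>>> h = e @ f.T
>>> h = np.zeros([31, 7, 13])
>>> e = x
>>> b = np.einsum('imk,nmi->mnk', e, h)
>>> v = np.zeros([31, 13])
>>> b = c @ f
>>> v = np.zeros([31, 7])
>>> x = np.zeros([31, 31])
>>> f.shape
(7, 13)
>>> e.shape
(13, 7, 13)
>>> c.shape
(7, 7)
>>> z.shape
(7, 13)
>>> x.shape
(31, 31)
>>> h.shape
(31, 7, 13)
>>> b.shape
(7, 13)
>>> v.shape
(31, 7)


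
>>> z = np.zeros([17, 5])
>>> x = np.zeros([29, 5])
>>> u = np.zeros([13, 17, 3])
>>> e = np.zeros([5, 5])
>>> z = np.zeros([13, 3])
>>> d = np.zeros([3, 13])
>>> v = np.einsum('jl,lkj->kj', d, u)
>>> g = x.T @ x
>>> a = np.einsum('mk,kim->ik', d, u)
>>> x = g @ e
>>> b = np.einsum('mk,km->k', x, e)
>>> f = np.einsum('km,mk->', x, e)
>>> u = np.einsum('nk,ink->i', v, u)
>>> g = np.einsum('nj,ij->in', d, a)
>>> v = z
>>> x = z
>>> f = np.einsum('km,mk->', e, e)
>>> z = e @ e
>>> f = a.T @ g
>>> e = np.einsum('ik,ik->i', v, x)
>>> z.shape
(5, 5)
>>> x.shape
(13, 3)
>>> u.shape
(13,)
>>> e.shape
(13,)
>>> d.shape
(3, 13)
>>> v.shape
(13, 3)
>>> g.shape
(17, 3)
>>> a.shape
(17, 13)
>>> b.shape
(5,)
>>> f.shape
(13, 3)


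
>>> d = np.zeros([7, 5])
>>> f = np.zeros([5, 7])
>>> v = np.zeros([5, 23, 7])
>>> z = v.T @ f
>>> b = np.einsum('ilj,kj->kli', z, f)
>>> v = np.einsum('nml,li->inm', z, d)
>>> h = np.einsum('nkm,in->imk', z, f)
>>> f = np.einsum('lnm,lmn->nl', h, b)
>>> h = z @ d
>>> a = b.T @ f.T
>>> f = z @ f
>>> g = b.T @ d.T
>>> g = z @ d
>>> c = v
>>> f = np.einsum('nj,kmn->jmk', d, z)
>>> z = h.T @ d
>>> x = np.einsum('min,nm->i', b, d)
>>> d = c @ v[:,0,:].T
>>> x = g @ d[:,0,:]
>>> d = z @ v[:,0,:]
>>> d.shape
(5, 23, 23)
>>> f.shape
(5, 23, 7)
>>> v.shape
(5, 7, 23)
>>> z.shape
(5, 23, 5)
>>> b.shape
(5, 23, 7)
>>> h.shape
(7, 23, 5)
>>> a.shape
(7, 23, 7)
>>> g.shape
(7, 23, 5)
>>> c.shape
(5, 7, 23)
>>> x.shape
(7, 23, 5)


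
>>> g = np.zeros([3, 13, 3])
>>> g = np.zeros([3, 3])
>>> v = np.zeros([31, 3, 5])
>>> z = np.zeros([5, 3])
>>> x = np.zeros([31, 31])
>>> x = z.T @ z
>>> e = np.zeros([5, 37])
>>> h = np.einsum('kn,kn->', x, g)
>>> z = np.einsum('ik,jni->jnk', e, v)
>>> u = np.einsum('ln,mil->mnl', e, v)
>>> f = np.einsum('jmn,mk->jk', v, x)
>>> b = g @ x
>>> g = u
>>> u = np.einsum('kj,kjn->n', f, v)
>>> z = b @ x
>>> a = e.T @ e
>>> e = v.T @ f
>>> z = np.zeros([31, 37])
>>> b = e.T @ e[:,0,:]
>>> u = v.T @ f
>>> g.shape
(31, 37, 5)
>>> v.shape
(31, 3, 5)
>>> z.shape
(31, 37)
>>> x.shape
(3, 3)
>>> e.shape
(5, 3, 3)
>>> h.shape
()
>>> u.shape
(5, 3, 3)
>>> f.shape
(31, 3)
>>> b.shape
(3, 3, 3)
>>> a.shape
(37, 37)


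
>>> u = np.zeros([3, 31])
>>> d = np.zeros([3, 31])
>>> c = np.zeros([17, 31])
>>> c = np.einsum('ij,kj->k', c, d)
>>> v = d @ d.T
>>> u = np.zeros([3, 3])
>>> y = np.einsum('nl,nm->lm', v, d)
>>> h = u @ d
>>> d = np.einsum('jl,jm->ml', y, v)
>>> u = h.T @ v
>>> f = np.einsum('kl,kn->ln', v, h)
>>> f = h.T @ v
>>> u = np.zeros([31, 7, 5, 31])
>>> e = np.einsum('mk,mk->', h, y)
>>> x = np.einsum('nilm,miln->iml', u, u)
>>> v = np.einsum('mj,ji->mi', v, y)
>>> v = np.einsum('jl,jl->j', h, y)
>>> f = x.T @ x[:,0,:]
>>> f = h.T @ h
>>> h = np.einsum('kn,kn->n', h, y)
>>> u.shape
(31, 7, 5, 31)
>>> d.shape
(3, 31)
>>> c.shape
(3,)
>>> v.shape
(3,)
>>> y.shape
(3, 31)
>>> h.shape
(31,)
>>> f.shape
(31, 31)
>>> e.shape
()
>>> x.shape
(7, 31, 5)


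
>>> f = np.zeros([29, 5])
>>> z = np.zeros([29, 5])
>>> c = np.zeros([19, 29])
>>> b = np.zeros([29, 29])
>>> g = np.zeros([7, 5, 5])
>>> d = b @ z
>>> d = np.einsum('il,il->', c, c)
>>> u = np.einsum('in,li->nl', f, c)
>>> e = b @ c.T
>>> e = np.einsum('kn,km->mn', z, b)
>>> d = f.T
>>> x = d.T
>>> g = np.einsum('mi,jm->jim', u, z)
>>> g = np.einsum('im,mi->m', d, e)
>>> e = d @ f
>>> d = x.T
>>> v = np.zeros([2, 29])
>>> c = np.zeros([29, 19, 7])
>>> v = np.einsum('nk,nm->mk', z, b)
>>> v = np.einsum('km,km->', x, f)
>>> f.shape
(29, 5)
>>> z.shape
(29, 5)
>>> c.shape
(29, 19, 7)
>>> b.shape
(29, 29)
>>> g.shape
(29,)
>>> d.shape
(5, 29)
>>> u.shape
(5, 19)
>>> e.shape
(5, 5)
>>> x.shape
(29, 5)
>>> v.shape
()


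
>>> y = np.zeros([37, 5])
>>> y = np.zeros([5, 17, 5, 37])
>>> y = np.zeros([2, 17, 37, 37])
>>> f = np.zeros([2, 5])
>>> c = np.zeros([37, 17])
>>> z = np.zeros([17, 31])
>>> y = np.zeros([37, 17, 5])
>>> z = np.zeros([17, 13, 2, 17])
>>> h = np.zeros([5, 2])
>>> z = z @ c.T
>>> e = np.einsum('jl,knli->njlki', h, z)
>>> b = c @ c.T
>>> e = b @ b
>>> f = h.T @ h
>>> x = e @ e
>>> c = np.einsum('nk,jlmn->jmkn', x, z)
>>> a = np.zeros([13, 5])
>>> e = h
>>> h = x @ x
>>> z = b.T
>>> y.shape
(37, 17, 5)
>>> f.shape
(2, 2)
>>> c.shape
(17, 2, 37, 37)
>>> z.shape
(37, 37)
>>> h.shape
(37, 37)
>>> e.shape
(5, 2)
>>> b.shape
(37, 37)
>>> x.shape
(37, 37)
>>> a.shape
(13, 5)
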